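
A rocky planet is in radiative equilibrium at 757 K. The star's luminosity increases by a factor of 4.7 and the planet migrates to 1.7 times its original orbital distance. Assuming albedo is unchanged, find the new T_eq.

T_eq ∝ L^(1/4) · d^(−1/2).
T′ = 757 × 4.7^(1/4) / 1.7^(1/2) = 855 K.

T_eq ≈ 855 K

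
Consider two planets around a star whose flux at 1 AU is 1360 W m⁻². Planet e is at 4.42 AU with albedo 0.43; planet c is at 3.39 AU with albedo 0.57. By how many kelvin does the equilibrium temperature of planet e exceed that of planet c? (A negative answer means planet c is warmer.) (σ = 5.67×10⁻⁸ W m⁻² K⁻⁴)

T_eq = [S₀(1−A)/(4σd²)]^(1/4), so T ∝ (1−A)^(1/4) / √d.
T₁ = [1360×0.57/(4×5.67×10⁻⁸×4.42²)]^(1/4) = 115.01 K.
T₂ = [1360×0.43/(4×5.67×10⁻⁸×3.39²)]^(1/4) = 122.39 K.

ΔT ≈ -7.4 K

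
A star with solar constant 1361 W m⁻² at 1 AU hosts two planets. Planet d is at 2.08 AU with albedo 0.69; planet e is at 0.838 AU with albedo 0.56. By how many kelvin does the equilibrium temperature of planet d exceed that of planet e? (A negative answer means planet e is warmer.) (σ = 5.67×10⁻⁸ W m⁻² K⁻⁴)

T_eq = [S₀(1−A)/(4σd²)]^(1/4), so T ∝ (1−A)^(1/4) / √d.
T₁ = [1361×0.31/(4×5.67×10⁻⁸×2.08²)]^(1/4) = 144.00 K.
T₂ = [1361×0.44/(4×5.67×10⁻⁸×0.838²)]^(1/4) = 247.63 K.

ΔT ≈ -103.6 K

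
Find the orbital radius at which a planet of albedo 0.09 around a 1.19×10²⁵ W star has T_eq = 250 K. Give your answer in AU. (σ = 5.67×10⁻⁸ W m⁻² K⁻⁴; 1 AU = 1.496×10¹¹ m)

d ≈ 0.208 AU

From T_eq⁴ = L(1−A)/(16πσd²): d = √[L(1−A)/(16πσT_eq⁴)].
d = √[1.19×10²⁵ × 0.91 / (16π × 5.67×10⁻⁸ × (250)⁴)] = 3.12×10¹⁰ m = 0.208 AU.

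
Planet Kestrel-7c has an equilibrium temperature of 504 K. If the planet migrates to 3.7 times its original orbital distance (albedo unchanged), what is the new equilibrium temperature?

T_eq ∝ L^(1/4) · d^(−1/2).
T′ = 504 / 3.7^(1/2) = 262 K.

T_eq ≈ 262 K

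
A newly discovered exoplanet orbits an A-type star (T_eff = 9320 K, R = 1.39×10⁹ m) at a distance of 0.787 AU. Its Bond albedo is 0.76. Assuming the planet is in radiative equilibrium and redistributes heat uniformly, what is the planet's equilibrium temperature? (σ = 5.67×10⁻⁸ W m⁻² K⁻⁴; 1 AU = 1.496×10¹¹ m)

T_eq ≈ 501 K

d = 0.787 AU = 1.18×10¹¹ m.
L = 4πR_⋆²σT_⋆⁴ = 4π(1.39×10⁹)² × 5.67×10⁻⁸ × (9320)⁴ = 1.04×10²⁸ W.
S = L/(4πd²) = 5.96×10⁴ W m⁻².
Energy balance: absorbed = emitted ⇒ πR²·S(1−A) = 4πR²·σT_eq⁴, so T_eq⁴ = S(1−A)/(4σ).
T_eq = [5.96×10⁴ × 0.24 / (4 × 5.67×10⁻⁸)]^(1/4) = (6.31×10¹⁰)^(1/4) = 501 K.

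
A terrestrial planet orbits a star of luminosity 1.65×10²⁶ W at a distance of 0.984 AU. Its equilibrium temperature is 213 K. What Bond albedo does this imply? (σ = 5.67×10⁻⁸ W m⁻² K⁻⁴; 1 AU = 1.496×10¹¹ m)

A ≈ 0.23

d = 0.984 AU = 1.47×10¹¹ m.
Flux: S = L/(4πd²) = 1.65×10²⁶/(4π×(1.47×10¹¹)²) = 606 W m⁻².
From T_eq⁴ = S(1−A)/(4σ): 1−A = 4σT_eq⁴/S.
1−A = 4 × 5.67×10⁻⁸ × (213)⁴ / 606 = 0.770.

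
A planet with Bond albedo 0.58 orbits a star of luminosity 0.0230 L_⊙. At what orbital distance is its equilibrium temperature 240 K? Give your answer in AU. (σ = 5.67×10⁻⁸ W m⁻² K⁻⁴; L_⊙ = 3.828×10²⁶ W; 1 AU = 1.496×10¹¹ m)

d ≈ 0.132 AU

L = 0.0230 × 3.828×10²⁶ = 8.80×10²⁴ W.
From T_eq⁴ = L(1−A)/(16πσd²): d = √[L(1−A)/(16πσT_eq⁴)].
d = √[8.80×10²⁴ × 0.42 / (16π × 5.67×10⁻⁸ × (240)⁴)] = 1.98×10¹⁰ m = 0.132 AU.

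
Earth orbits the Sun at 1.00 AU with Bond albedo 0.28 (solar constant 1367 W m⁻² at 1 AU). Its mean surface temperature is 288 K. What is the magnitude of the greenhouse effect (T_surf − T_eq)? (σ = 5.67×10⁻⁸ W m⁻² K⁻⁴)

S = 1367/1.00² = 1367 W m⁻².
T_eq = [S(1−A)/(4σ)]^(1/4) = [1367×0.72/(4×5.67×10⁻⁸)]^(1/4) = 256.7 K.
ΔT = T_surf − T_eq = 288 − 256.7.

ΔT ≈ 31.3 K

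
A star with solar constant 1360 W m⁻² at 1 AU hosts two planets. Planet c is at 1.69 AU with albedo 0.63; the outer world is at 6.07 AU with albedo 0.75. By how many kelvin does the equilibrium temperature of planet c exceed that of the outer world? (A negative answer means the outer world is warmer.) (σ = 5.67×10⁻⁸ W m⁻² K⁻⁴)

T_eq = [S₀(1−A)/(4σd²)]^(1/4), so T ∝ (1−A)^(1/4) / √d.
T₁ = [1360×0.37/(4×5.67×10⁻⁸×1.69²)]^(1/4) = 166.95 K.
T₂ = [1360×0.25/(4×5.67×10⁻⁸×6.07²)]^(1/4) = 79.87 K.

ΔT ≈ 87.1 K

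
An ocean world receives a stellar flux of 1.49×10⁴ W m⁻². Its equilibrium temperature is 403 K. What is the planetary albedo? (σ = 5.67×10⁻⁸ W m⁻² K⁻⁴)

From T_eq⁴ = S(1−A)/(4σ): 1−A = 4σT_eq⁴/S.
1−A = 4 × 5.67×10⁻⁸ × (403)⁴ / 1.49×10⁴ = 0.401.

A ≈ 0.60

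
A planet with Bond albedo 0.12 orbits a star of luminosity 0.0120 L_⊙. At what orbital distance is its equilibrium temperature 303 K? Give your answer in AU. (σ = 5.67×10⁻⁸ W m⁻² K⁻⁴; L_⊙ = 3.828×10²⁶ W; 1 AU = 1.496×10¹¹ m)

L = 0.0120 × 3.828×10²⁶ = 4.59×10²⁴ W.
From T_eq⁴ = L(1−A)/(16πσd²): d = √[L(1−A)/(16πσT_eq⁴)].
d = √[4.59×10²⁴ × 0.88 / (16π × 5.67×10⁻⁸ × (303)⁴)] = 1.30×10¹⁰ m = 0.0867 AU.

d ≈ 0.0867 AU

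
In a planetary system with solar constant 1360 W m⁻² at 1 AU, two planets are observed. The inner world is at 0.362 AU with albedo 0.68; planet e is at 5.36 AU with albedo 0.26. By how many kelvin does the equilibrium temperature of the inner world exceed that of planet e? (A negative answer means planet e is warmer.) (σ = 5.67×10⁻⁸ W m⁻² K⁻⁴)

ΔT ≈ 236.4 K

T_eq = [S₀(1−A)/(4σd²)]^(1/4), so T ∝ (1−A)^(1/4) / √d.
T₁ = [1360×0.32/(4×5.67×10⁻⁸×0.362²)]^(1/4) = 347.86 K.
T₂ = [1360×0.74/(4×5.67×10⁻⁸×5.36²)]^(1/4) = 111.48 K.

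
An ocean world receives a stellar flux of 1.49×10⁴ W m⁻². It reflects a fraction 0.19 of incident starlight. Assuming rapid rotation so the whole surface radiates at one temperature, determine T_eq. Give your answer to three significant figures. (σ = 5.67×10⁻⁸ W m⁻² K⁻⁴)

T_eq ≈ 480 K

Energy balance: absorbed = emitted ⇒ πR²·S(1−A) = 4πR²·σT_eq⁴, so T_eq⁴ = S(1−A)/(4σ).
T_eq = [1.49×10⁴ × 0.81 / (4 × 5.67×10⁻⁸)]^(1/4) = (5.32×10¹⁰)^(1/4) = 480 K.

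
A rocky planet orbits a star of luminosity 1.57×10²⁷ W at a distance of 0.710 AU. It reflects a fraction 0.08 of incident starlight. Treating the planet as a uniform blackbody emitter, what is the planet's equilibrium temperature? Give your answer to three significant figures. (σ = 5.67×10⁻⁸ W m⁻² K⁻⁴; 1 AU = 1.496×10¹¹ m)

T_eq ≈ 460 K

d = 0.710 AU = 1.06×10¹¹ m.
Flux: S = L/(4πd²) = 1.57×10²⁷/(4π×(1.06×10¹¹)²) = 1.11×10⁴ W m⁻².
Energy balance: absorbed = emitted ⇒ πR²·S(1−A) = 4πR²·σT_eq⁴, so T_eq⁴ = S(1−A)/(4σ).
T_eq = [1.11×10⁴ × 0.92 / (4 × 5.67×10⁻⁸)]^(1/4) = (4.49×10¹⁰)^(1/4) = 460 K.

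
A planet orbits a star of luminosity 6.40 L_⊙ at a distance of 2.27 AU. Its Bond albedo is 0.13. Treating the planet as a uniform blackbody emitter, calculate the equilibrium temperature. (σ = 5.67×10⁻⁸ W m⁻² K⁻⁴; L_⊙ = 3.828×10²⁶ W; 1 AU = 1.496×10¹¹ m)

d = 2.27 AU = 3.40×10¹¹ m.
L = 6.40 × 3.828×10²⁶ = 2.45×10²⁷ W.
Flux: S = L/(4πd²) = 2.45×10²⁷/(4π×(3.40×10¹¹)²) = 1690 W m⁻².
Energy balance: absorbed = emitted ⇒ πR²·S(1−A) = 4πR²·σT_eq⁴, so T_eq⁴ = S(1−A)/(4σ).
T_eq = [1690 × 0.87 / (4 × 5.67×10⁻⁸)]^(1/4) = (6.48×10⁹)^(1/4) = 284 K.

T_eq ≈ 284 K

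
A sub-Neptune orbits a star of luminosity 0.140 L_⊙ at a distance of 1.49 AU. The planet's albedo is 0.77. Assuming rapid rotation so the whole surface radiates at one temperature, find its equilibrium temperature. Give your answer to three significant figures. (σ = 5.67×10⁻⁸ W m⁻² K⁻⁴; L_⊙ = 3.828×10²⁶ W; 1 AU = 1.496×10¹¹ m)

T_eq ≈ 96.6 K

d = 1.49 AU = 2.23×10¹¹ m.
L = 0.140 × 3.828×10²⁶ = 5.36×10²⁵ W.
Flux: S = L/(4πd²) = 5.36×10²⁵/(4π×(2.23×10¹¹)²) = 85.8 W m⁻².
Energy balance: absorbed = emitted ⇒ πR²·S(1−A) = 4πR²·σT_eq⁴, so T_eq⁴ = S(1−A)/(4σ).
T_eq = [85.8 × 0.23 / (4 × 5.67×10⁻⁸)]^(1/4) = (8.70×10⁷)^(1/4) = 96.6 K.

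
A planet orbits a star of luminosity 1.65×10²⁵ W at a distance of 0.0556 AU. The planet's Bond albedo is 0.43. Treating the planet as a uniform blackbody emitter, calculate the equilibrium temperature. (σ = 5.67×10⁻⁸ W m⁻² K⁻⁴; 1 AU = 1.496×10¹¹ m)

d = 0.0556 AU = 8.32×10⁹ m.
Flux: S = L/(4πd²) = 1.65×10²⁵/(4π×(8.32×10⁹)²) = 1.90×10⁴ W m⁻².
Energy balance: absorbed = emitted ⇒ πR²·S(1−A) = 4πR²·σT_eq⁴, so T_eq⁴ = S(1−A)/(4σ).
T_eq = [1.90×10⁴ × 0.57 / (4 × 5.67×10⁻⁸)]^(1/4) = (4.77×10¹⁰)^(1/4) = 467 K.

T_eq ≈ 467 K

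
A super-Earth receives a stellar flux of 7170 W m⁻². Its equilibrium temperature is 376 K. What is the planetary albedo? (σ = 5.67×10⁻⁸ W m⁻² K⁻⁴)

From T_eq⁴ = S(1−A)/(4σ): 1−A = 4σT_eq⁴/S.
1−A = 4 × 5.67×10⁻⁸ × (376)⁴ / 7170 = 0.632.

A ≈ 0.37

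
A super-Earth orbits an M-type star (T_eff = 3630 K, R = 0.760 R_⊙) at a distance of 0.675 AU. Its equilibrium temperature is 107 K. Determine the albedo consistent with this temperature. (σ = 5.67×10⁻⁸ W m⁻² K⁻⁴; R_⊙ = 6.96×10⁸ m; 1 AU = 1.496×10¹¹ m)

A ≈ 0.89

R_⋆ = 0.760 × 6.96×10⁸ = 5.29×10⁸ m.
d = 0.675 AU = 1.01×10¹¹ m.
L = 4πR_⋆²σT_⋆⁴ = 4π(5.29×10⁸)² × 5.67×10⁻⁸ × (3630)⁴ = 3.46×10²⁵ W.
S = L/(4πd²) = 270 W m⁻².
From T_eq⁴ = S(1−A)/(4σ): 1−A = 4σT_eq⁴/S.
1−A = 4 × 5.67×10⁻⁸ × (107)⁴ / 270 = 0.110.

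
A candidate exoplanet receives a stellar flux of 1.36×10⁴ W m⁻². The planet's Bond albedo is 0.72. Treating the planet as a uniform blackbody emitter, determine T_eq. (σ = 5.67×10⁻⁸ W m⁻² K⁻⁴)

Energy balance: absorbed = emitted ⇒ πR²·S(1−A) = 4πR²·σT_eq⁴, so T_eq⁴ = S(1−A)/(4σ).
T_eq = [1.36×10⁴ × 0.28 / (4 × 5.67×10⁻⁸)]^(1/4) = (1.68×10¹⁰)^(1/4) = 360 K.

T_eq ≈ 360 K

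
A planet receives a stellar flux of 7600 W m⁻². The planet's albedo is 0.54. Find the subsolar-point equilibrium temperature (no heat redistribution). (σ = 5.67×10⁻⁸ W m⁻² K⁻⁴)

At the subsolar point the surface absorbs S(1−A) and emits σT⁴ per unit area — no factor of 4, since only the local patch is in balance.
T = [7600 × 0.46 / 5.67×10⁻⁸]^(1/4) = (6.17×10¹⁰)^(1/4) = 498 K.

T_ss ≈ 498 K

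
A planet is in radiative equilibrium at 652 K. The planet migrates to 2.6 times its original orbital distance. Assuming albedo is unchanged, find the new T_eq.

T_eq ≈ 404 K

T_eq ∝ L^(1/4) · d^(−1/2).
T′ = 652 / 2.6^(1/2) = 404 K.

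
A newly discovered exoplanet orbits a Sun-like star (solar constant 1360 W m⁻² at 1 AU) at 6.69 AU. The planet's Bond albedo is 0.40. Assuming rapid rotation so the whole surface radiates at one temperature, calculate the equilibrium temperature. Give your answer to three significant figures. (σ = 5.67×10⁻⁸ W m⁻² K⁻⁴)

Flux at 6.69 AU: S = 1360/6.69² = 30.4 W m⁻².
Energy balance: absorbed = emitted ⇒ πR²·S(1−A) = 4πR²·σT_eq⁴, so T_eq⁴ = S(1−A)/(4σ).
T_eq = [30.4 × 0.60 / (4 × 5.67×10⁻⁸)]^(1/4) = (8.04×10⁷)^(1/4) = 94.7 K.

T_eq ≈ 94.7 K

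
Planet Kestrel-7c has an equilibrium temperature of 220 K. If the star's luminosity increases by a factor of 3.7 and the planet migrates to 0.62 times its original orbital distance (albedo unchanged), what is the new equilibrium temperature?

T_eq ≈ 388 K

T_eq ∝ L^(1/4) · d^(−1/2).
T′ = 220 × 3.7^(1/4) / 0.62^(1/2) = 388 K.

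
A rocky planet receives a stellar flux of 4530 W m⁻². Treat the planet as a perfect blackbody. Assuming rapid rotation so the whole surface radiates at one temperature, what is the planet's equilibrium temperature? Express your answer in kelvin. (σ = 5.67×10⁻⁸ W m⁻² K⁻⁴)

Energy balance: absorbed = emitted ⇒ πR²·S(1−A) = 4πR²·σT_eq⁴, so T_eq⁴ = S(1−A)/(4σ).
T_eq = [4530 × 1.00 / (4 × 5.67×10⁻⁸)]^(1/4) = (2.00×10¹⁰)^(1/4) = 376 K.

T_eq ≈ 376 K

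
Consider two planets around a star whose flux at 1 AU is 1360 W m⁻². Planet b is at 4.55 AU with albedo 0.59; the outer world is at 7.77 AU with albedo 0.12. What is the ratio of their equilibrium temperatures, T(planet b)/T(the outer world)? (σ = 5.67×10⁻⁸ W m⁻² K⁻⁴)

T₁/T₂ ≈ 1.080

T_eq = [S₀(1−A)/(4σd²)]^(1/4), so T ∝ (1−A)^(1/4) / √d.
T₁ = [1360×0.41/(4×5.67×10⁻⁸×4.55²)]^(1/4) = 104.39 K.
T₂ = [1360×0.88/(4×5.67×10⁻⁸×7.77²)]^(1/4) = 96.69 K.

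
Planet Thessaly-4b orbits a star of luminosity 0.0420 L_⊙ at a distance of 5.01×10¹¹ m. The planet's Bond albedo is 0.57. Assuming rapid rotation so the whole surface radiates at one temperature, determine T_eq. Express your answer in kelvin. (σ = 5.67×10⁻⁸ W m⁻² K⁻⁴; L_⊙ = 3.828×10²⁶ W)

L = 0.0420 × 3.828×10²⁶ = 1.61×10²⁵ W.
Flux: S = L/(4πd²) = 1.61×10²⁵/(4π×(5.01×10¹¹)²) = 5.10 W m⁻².
Energy balance: absorbed = emitted ⇒ πR²·S(1−A) = 4πR²·σT_eq⁴, so T_eq⁴ = S(1−A)/(4σ).
T_eq = [5.10 × 0.43 / (4 × 5.67×10⁻⁸)]^(1/4) = (9.66×10⁶)^(1/4) = 55.8 K.

T_eq ≈ 55.8 K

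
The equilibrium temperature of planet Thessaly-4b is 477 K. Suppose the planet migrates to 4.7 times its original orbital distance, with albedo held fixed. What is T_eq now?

T_eq ≈ 220 K

T_eq ∝ L^(1/4) · d^(−1/2).
T′ = 477 / 4.7^(1/2) = 220 K.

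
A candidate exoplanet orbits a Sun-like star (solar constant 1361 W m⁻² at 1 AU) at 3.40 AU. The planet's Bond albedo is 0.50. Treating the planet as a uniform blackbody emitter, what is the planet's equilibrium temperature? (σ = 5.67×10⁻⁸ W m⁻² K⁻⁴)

Flux at 3.40 AU: S = 1361/3.40² = 118 W m⁻².
Energy balance: absorbed = emitted ⇒ πR²·S(1−A) = 4πR²·σT_eq⁴, so T_eq⁴ = S(1−A)/(4σ).
T_eq = [118 × 0.50 / (4 × 5.67×10⁻⁸)]^(1/4) = (2.60×10⁸)^(1/4) = 127 K.

T_eq ≈ 127 K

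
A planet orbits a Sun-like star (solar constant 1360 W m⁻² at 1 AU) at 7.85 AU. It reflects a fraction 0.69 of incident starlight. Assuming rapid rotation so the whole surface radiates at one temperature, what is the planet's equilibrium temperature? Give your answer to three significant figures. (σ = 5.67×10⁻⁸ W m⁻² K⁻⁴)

Flux at 7.85 AU: S = 1360/7.85² = 22.1 W m⁻².
Energy balance: absorbed = emitted ⇒ πR²·S(1−A) = 4πR²·σT_eq⁴, so T_eq⁴ = S(1−A)/(4σ).
T_eq = [22.1 × 0.31 / (4 × 5.67×10⁻⁸)]^(1/4) = (3.02×10⁷)^(1/4) = 74.1 K.

T_eq ≈ 74.1 K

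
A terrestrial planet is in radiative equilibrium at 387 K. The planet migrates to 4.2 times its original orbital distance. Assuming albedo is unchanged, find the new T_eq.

T_eq ≈ 189 K

T_eq ∝ L^(1/4) · d^(−1/2).
T′ = 387 / 4.2^(1/2) = 189 K.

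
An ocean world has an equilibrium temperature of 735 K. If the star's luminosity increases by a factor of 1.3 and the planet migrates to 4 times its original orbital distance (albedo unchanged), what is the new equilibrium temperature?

T_eq ∝ L^(1/4) · d^(−1/2).
T′ = 735 × 1.3^(1/4) / 4^(1/2) = 392 K.

T_eq ≈ 392 K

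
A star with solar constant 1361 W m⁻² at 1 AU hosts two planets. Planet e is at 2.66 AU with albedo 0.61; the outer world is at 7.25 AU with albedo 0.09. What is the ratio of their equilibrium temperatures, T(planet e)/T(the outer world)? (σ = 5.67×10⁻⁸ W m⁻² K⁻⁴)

T₁/T₂ ≈ 1.336

T_eq = [S₀(1−A)/(4σd²)]^(1/4), so T ∝ (1−A)^(1/4) / √d.
T₁ = [1361×0.39/(4×5.67×10⁻⁸×2.66²)]^(1/4) = 134.86 K.
T₂ = [1361×0.91/(4×5.67×10⁻⁸×7.25²)]^(1/4) = 100.96 K.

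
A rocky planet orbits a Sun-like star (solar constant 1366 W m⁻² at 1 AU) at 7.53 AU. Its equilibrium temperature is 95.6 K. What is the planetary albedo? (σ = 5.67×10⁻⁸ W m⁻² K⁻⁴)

A ≈ 0.21

Flux at 7.53 AU: S = 1366/7.53² = 24.1 W m⁻².
From T_eq⁴ = S(1−A)/(4σ): 1−A = 4σT_eq⁴/S.
1−A = 4 × 5.67×10⁻⁸ × (95.6)⁴ / 24.1 = 0.786.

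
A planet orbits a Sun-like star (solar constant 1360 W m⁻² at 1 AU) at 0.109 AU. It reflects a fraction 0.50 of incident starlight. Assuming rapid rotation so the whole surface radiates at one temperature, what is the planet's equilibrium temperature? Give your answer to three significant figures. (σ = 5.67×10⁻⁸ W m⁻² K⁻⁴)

Flux at 0.109 AU: S = 1360/0.109² = 1.14×10⁵ W m⁻².
Energy balance: absorbed = emitted ⇒ πR²·S(1−A) = 4πR²·σT_eq⁴, so T_eq⁴ = S(1−A)/(4σ).
T_eq = [1.14×10⁵ × 0.50 / (4 × 5.67×10⁻⁸)]^(1/4) = (2.52×10¹¹)^(1/4) = 709 K.

T_eq ≈ 709 K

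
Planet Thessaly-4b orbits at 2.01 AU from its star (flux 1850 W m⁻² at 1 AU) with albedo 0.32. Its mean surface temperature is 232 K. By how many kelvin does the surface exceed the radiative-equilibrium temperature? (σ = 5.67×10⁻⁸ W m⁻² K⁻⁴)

ΔT ≈ 39.5 K

S = 1850/2.01² = 457.9 W m⁻².
T_eq = [S(1−A)/(4σ)]^(1/4) = [457.9×0.68/(4×5.67×10⁻⁸)]^(1/4) = 192.5 K.
ΔT = T_surf − T_eq = 232 − 192.5.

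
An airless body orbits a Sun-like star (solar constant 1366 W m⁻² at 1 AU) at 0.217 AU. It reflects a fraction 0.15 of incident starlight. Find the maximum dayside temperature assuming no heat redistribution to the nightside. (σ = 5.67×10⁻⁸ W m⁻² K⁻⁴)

T_ss ≈ 812 K

Flux at 0.217 AU: S = 1366/0.217² = 2.90×10⁴ W m⁻².
With no redistribution each surface element balances locally: S(1−A) = σT⁴.
T = [2.90×10⁴ × 0.85 / 5.67×10⁻⁸]^(1/4) = (4.35×10¹¹)^(1/4) = 812 K.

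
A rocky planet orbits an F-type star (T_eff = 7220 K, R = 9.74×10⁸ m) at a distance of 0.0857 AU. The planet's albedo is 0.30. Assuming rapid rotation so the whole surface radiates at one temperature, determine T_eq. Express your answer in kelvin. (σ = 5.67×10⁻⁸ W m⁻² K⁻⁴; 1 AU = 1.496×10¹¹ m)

T_eq ≈ 1290 K

d = 0.0857 AU = 1.28×10¹⁰ m.
L = 4πR_⋆²σT_⋆⁴ = 4π(9.74×10⁸)² × 5.67×10⁻⁸ × (7220)⁴ = 1.84×10²⁷ W.
S = L/(4πd²) = 8.89×10⁵ W m⁻².
Energy balance: absorbed = emitted ⇒ πR²·S(1−A) = 4πR²·σT_eq⁴, so T_eq⁴ = S(1−A)/(4σ).
T_eq = [8.89×10⁵ × 0.70 / (4 × 5.67×10⁻⁸)]^(1/4) = (2.74×10¹²)^(1/4) = 1290 K.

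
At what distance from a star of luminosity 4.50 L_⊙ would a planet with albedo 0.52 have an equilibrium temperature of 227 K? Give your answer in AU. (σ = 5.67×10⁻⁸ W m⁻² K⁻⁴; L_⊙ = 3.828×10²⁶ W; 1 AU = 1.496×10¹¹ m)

d ≈ 2.21 AU

L = 4.50 × 3.828×10²⁶ = 1.72×10²⁷ W.
From T_eq⁴ = L(1−A)/(16πσd²): d = √[L(1−A)/(16πσT_eq⁴)].
d = √[1.72×10²⁷ × 0.48 / (16π × 5.67×10⁻⁸ × (227)⁴)] = 3.31×10¹¹ m = 2.21 AU.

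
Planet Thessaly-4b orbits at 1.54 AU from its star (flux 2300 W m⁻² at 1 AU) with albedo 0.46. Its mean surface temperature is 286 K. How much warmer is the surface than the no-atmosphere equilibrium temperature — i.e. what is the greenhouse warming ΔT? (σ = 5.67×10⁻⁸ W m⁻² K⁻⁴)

S = 2300/1.54² = 969.8 W m⁻².
T_eq = [S(1−A)/(4σ)]^(1/4) = [969.8×0.54/(4×5.67×10⁻⁸)]^(1/4) = 219.2 K.
ΔT = T_surf − T_eq = 286 − 219.2.

ΔT ≈ 66.8 K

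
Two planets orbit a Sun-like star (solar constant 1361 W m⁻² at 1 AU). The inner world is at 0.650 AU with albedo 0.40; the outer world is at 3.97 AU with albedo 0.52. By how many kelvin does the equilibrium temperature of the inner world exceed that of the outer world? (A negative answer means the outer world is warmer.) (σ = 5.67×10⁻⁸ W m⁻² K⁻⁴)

ΔT ≈ 187.6 K

T_eq = [S₀(1−A)/(4σd²)]^(1/4), so T ∝ (1−A)^(1/4) / √d.
T₁ = [1361×0.60/(4×5.67×10⁻⁸×0.650²)]^(1/4) = 303.83 K.
T₂ = [1361×0.48/(4×5.67×10⁻⁸×3.97²)]^(1/4) = 116.27 K.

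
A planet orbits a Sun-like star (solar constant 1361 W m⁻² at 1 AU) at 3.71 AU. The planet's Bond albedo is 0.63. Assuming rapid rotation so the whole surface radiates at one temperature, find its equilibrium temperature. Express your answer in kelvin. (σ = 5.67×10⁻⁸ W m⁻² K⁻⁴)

T_eq ≈ 113 K

Flux at 3.71 AU: S = 1361/3.71² = 98.9 W m⁻².
Energy balance: absorbed = emitted ⇒ πR²·S(1−A) = 4πR²·σT_eq⁴, so T_eq⁴ = S(1−A)/(4σ).
T_eq = [98.9 × 0.37 / (4 × 5.67×10⁻⁸)]^(1/4) = (1.61×10⁸)^(1/4) = 113 K.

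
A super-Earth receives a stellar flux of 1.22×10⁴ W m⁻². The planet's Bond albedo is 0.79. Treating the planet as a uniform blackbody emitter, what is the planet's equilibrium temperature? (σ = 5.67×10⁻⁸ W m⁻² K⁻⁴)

T_eq ≈ 326 K

Energy balance: absorbed = emitted ⇒ πR²·S(1−A) = 4πR²·σT_eq⁴, so T_eq⁴ = S(1−A)/(4σ).
T_eq = [1.22×10⁴ × 0.21 / (4 × 5.67×10⁻⁸)]^(1/4) = (1.13×10¹⁰)^(1/4) = 326 K.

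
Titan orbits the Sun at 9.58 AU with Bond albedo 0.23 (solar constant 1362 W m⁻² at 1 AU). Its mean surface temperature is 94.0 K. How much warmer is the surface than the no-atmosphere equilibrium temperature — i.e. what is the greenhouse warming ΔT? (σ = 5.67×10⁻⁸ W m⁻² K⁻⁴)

ΔT ≈ 9.7 K

S = 1362/9.58² = 14.84 W m⁻².
T_eq = [S(1−A)/(4σ)]^(1/4) = [14.84×0.77/(4×5.67×10⁻⁸)]^(1/4) = 84.3 K.
ΔT = T_surf − T_eq = 94 − 84.3.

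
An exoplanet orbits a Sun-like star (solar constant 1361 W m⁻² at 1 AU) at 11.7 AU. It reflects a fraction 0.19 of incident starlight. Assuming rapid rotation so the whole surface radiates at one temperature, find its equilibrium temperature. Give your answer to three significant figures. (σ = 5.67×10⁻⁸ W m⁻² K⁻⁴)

T_eq ≈ 77.2 K

Flux at 11.7 AU: S = 1361/11.7² = 9.94 W m⁻².
Energy balance: absorbed = emitted ⇒ πR²·S(1−A) = 4πR²·σT_eq⁴, so T_eq⁴ = S(1−A)/(4σ).
T_eq = [9.94 × 0.81 / (4 × 5.67×10⁻⁸)]^(1/4) = (3.55×10⁷)^(1/4) = 77.2 K.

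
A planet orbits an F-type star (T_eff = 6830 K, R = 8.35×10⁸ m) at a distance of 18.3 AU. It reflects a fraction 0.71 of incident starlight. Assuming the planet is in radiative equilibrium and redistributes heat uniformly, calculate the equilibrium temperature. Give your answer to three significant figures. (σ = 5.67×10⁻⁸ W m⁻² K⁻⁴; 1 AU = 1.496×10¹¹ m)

T_eq ≈ 61.9 K

d = 18.3 AU = 2.74×10¹² m.
L = 4πR_⋆²σT_⋆⁴ = 4π(8.35×10⁸)² × 5.67×10⁻⁸ × (6830)⁴ = 1.08×10²⁷ W.
S = L/(4πd²) = 11.5 W m⁻².
Energy balance: absorbed = emitted ⇒ πR²·S(1−A) = 4πR²·σT_eq⁴, so T_eq⁴ = S(1−A)/(4σ).
T_eq = [11.5 × 0.29 / (4 × 5.67×10⁻⁸)]^(1/4) = (1.47×10⁷)^(1/4) = 61.9 K.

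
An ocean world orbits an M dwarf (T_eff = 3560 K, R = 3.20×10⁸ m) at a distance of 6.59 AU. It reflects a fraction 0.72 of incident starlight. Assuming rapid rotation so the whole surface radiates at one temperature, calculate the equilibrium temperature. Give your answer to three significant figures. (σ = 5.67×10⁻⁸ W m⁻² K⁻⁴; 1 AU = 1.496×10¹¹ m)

d = 6.59 AU = 9.86×10¹¹ m.
L = 4πR_⋆²σT_⋆⁴ = 4π(3.20×10⁸)² × 5.67×10⁻⁸ × (3560)⁴ = 1.17×10²⁵ W.
S = L/(4πd²) = 0.960 W m⁻².
Energy balance: absorbed = emitted ⇒ πR²·S(1−A) = 4πR²·σT_eq⁴, so T_eq⁴ = S(1−A)/(4σ).
T_eq = [0.960 × 0.28 / (4 × 5.67×10⁻⁸)]^(1/4) = (1.18×10⁶)^(1/4) = 33.0 K.

T_eq ≈ 33.0 K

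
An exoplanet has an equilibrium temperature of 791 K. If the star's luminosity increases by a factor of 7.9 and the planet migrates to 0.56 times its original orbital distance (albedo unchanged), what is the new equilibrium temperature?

T_eq ≈ 1770 K

T_eq ∝ L^(1/4) · d^(−1/2).
T′ = 791 × 7.9^(1/4) / 0.56^(1/2) = 1770 K.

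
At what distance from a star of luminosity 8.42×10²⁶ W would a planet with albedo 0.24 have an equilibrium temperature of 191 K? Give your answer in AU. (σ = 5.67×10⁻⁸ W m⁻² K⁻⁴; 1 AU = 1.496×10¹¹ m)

From T_eq⁴ = L(1−A)/(16πσd²): d = √[L(1−A)/(16πσT_eq⁴)].
d = √[8.42×10²⁶ × 0.76 / (16π × 5.67×10⁻⁸ × (191)⁴)] = 4.11×10¹¹ m = 2.75 AU.

d ≈ 2.75 AU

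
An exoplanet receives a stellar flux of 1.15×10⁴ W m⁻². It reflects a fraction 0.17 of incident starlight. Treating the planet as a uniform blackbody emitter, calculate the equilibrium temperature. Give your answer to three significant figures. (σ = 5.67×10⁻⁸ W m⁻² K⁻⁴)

Energy balance: absorbed = emitted ⇒ πR²·S(1−A) = 4πR²·σT_eq⁴, so T_eq⁴ = S(1−A)/(4σ).
T_eq = [1.15×10⁴ × 0.83 / (4 × 5.67×10⁻⁸)]^(1/4) = (4.21×10¹⁰)^(1/4) = 453 K.

T_eq ≈ 453 K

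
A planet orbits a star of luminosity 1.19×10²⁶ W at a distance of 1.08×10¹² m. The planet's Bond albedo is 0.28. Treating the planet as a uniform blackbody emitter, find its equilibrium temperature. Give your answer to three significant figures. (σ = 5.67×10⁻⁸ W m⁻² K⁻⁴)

T_eq ≈ 71.3 K

Flux: S = L/(4πd²) = 1.19×10²⁶/(4π×(1.08×10¹²)²) = 8.12 W m⁻².
Energy balance: absorbed = emitted ⇒ πR²·S(1−A) = 4πR²·σT_eq⁴, so T_eq⁴ = S(1−A)/(4σ).
T_eq = [8.12 × 0.72 / (4 × 5.67×10⁻⁸)]^(1/4) = (2.58×10⁷)^(1/4) = 71.3 K.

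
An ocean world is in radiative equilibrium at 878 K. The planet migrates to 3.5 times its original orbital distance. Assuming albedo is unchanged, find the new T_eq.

T_eq ≈ 469 K

T_eq ∝ L^(1/4) · d^(−1/2).
T′ = 878 / 3.5^(1/2) = 469 K.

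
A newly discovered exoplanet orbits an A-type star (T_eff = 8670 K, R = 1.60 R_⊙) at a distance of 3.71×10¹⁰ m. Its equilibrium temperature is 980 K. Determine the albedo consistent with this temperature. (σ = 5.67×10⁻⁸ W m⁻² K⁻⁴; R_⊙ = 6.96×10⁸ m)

R_⋆ = 1.60 × 6.96×10⁸ = 1.11×10⁹ m.
L = 4πR_⋆²σT_⋆⁴ = 4π(1.11×10⁹)² × 5.67×10⁻⁸ × (8670)⁴ = 4.99×10²⁷ W.
S = L/(4πd²) = 2.89×10⁵ W m⁻².
From T_eq⁴ = S(1−A)/(4σ): 1−A = 4σT_eq⁴/S.
1−A = 4 × 5.67×10⁻⁸ × (980)⁴ / 2.89×10⁵ = 0.725.

A ≈ 0.28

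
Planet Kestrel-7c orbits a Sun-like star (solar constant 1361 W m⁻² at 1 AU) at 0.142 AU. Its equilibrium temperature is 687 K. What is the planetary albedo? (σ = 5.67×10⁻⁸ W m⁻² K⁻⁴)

Flux at 0.142 AU: S = 1361/0.142² = 6.75×10⁴ W m⁻².
From T_eq⁴ = S(1−A)/(4σ): 1−A = 4σT_eq⁴/S.
1−A = 4 × 5.67×10⁻⁸ × (687)⁴ / 6.75×10⁴ = 0.748.

A ≈ 0.25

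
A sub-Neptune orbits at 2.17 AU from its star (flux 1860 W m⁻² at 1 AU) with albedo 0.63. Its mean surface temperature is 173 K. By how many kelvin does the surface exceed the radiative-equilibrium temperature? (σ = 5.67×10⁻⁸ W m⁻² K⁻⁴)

ΔT ≈ 13.7 K

S = 1860/2.17² = 395.0 W m⁻².
T_eq = [S(1−A)/(4σ)]^(1/4) = [395.0×0.37/(4×5.67×10⁻⁸)]^(1/4) = 159.3 K.
ΔT = T_surf − T_eq = 173 − 159.3.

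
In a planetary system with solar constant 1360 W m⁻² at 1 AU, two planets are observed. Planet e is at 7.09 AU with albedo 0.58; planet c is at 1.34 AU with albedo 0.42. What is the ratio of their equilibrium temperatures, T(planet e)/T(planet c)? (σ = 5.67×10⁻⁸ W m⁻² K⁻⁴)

T_eq = [S₀(1−A)/(4σd²)]^(1/4), so T ∝ (1−A)^(1/4) / √d.
T₁ = [1360×0.42/(4×5.67×10⁻⁸×7.09²)]^(1/4) = 84.13 K.
T₂ = [1360×0.58/(4×5.67×10⁻⁸×1.34²)]^(1/4) = 209.79 K.

T₁/T₂ ≈ 0.401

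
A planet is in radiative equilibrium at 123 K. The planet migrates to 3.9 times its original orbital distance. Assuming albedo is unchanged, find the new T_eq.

T_eq ∝ L^(1/4) · d^(−1/2).
T′ = 123 / 3.9^(1/2) = 62.3 K.

T_eq ≈ 62.3 K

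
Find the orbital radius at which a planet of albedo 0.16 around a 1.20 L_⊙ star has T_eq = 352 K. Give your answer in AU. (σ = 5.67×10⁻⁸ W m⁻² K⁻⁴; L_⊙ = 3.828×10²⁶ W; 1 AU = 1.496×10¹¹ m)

L = 1.20 × 3.828×10²⁶ = 4.59×10²⁶ W.
From T_eq⁴ = L(1−A)/(16πσd²): d = √[L(1−A)/(16πσT_eq⁴)].
d = √[4.59×10²⁶ × 0.84 / (16π × 5.67×10⁻⁸ × (352)⁴)] = 9.39×10¹⁰ m = 0.628 AU.

d ≈ 0.628 AU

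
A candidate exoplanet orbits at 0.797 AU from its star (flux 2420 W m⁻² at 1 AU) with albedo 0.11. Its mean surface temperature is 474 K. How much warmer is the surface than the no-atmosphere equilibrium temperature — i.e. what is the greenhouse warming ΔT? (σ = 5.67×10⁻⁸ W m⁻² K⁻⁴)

ΔT ≈ 124.3 K

S = 2420/0.797² = 3810 W m⁻².
T_eq = [S(1−A)/(4σ)]^(1/4) = [3810×0.89/(4×5.67×10⁻⁸)]^(1/4) = 349.7 K.
ΔT = T_surf − T_eq = 474 − 349.7.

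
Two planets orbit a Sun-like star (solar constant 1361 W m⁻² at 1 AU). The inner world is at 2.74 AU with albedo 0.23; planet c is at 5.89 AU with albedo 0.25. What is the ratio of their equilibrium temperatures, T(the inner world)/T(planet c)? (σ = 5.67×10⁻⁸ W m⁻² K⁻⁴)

T₁/T₂ ≈ 1.476

T_eq = [S₀(1−A)/(4σd²)]^(1/4), so T ∝ (1−A)^(1/4) / √d.
T₁ = [1361×0.77/(4×5.67×10⁻⁸×2.74²)]^(1/4) = 157.51 K.
T₂ = [1361×0.75/(4×5.67×10⁻⁸×5.89²)]^(1/4) = 106.72 K.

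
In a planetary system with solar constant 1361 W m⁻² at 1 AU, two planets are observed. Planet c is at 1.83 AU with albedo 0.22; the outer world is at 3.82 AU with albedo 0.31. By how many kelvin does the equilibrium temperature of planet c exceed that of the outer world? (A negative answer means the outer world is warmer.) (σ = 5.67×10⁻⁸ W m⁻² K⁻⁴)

T_eq = [S₀(1−A)/(4σd²)]^(1/4), so T ∝ (1−A)^(1/4) / √d.
T₁ = [1361×0.78/(4×5.67×10⁻⁸×1.83²)]^(1/4) = 193.35 K.
T₂ = [1361×0.69/(4×5.67×10⁻⁸×3.82²)]^(1/4) = 129.79 K.

ΔT ≈ 63.6 K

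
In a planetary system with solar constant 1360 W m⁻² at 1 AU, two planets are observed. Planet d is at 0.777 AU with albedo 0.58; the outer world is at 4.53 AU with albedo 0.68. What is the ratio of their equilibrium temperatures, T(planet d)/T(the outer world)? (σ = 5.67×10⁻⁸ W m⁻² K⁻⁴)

T_eq = [S₀(1−A)/(4σd²)]^(1/4), so T ∝ (1−A)^(1/4) / √d.
T₁ = [1360×0.42/(4×5.67×10⁻⁸×0.777²)]^(1/4) = 254.14 K.
T₂ = [1360×0.32/(4×5.67×10⁻⁸×4.53²)]^(1/4) = 98.34 K.

T₁/T₂ ≈ 2.584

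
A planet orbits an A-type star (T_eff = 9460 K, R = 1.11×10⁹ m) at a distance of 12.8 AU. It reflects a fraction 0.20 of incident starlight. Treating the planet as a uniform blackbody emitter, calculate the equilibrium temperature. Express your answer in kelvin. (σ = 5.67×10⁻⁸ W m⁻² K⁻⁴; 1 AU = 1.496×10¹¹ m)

d = 12.8 AU = 1.91×10¹² m.
L = 4πR_⋆²σT_⋆⁴ = 4π(1.11×10⁹)² × 5.67×10⁻⁸ × (9460)⁴ = 7.03×10²⁷ W.
S = L/(4πd²) = 153 W m⁻².
Energy balance: absorbed = emitted ⇒ πR²·S(1−A) = 4πR²·σT_eq⁴, so T_eq⁴ = S(1−A)/(4σ).
T_eq = [153 × 0.80 / (4 × 5.67×10⁻⁸)]^(1/4) = (5.38×10⁸)^(1/4) = 152 K.

T_eq ≈ 152 K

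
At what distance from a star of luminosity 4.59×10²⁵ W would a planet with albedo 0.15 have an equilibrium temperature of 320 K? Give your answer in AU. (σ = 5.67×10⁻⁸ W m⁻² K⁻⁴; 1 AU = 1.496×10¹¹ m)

d ≈ 0.242 AU

From T_eq⁴ = L(1−A)/(16πσd²): d = √[L(1−A)/(16πσT_eq⁴)].
d = √[4.59×10²⁵ × 0.85 / (16π × 5.67×10⁻⁸ × (320)⁴)] = 3.61×10¹⁰ m = 0.242 AU.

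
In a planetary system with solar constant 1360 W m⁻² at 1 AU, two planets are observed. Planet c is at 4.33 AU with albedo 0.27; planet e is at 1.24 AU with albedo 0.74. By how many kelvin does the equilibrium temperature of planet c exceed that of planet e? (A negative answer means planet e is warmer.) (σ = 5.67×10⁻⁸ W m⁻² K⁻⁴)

ΔT ≈ -54.8 K

T_eq = [S₀(1−A)/(4σd²)]^(1/4), so T ∝ (1−A)^(1/4) / √d.
T₁ = [1360×0.73/(4×5.67×10⁻⁸×4.33²)]^(1/4) = 123.61 K.
T₂ = [1360×0.26/(4×5.67×10⁻⁸×1.24²)]^(1/4) = 178.45 K.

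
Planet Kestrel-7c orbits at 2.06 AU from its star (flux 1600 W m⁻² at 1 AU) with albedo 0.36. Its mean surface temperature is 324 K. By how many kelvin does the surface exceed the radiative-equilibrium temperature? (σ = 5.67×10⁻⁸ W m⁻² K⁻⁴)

S = 1600/2.06² = 377.0 W m⁻².
T_eq = [S(1−A)/(4σ)]^(1/4) = [377.0×0.64/(4×5.67×10⁻⁸)]^(1/4) = 180.6 K.
ΔT = T_surf − T_eq = 324 − 180.6.

ΔT ≈ 143.4 K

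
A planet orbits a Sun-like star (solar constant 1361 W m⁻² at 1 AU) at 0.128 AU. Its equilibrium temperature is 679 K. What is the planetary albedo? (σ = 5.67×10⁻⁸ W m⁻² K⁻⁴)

A ≈ 0.42

Flux at 0.128 AU: S = 1361/0.128² = 8.31×10⁴ W m⁻².
From T_eq⁴ = S(1−A)/(4σ): 1−A = 4σT_eq⁴/S.
1−A = 4 × 5.67×10⁻⁸ × (679)⁴ / 8.31×10⁴ = 0.580.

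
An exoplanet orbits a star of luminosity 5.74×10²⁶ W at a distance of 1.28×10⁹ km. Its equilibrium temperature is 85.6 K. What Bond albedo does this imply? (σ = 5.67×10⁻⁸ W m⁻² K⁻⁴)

A ≈ 0.56

d = 1.28×10⁹ km = 1.28×10¹² m.
Flux: S = L/(4πd²) = 5.74×10²⁶/(4π×(1.28×10¹²)²) = 27.9 W m⁻².
From T_eq⁴ = S(1−A)/(4σ): 1−A = 4σT_eq⁴/S.
1−A = 4 × 5.67×10⁻⁸ × (85.6)⁴ / 27.9 = 0.437.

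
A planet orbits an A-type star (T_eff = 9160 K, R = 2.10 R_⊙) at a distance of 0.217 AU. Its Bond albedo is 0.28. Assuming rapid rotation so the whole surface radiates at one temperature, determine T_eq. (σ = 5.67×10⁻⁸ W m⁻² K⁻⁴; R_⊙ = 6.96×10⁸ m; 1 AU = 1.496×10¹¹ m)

T_eq ≈ 1270 K

R_⋆ = 2.10 × 6.96×10⁸ = 1.46×10⁹ m.
d = 0.217 AU = 3.25×10¹⁰ m.
L = 4πR_⋆²σT_⋆⁴ = 4π(1.46×10⁹)² × 5.67×10⁻⁸ × (9160)⁴ = 1.07×10²⁸ W.
S = L/(4πd²) = 8.09×10⁵ W m⁻².
Energy balance: absorbed = emitted ⇒ πR²·S(1−A) = 4πR²·σT_eq⁴, so T_eq⁴ = S(1−A)/(4σ).
T_eq = [8.09×10⁵ × 0.72 / (4 × 5.67×10⁻⁸)]^(1/4) = (2.57×10¹²)^(1/4) = 1270 K.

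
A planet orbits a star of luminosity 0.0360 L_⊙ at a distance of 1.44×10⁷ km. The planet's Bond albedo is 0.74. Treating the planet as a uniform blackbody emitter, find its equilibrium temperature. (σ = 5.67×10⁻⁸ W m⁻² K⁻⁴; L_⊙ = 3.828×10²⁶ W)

T_eq ≈ 279 K

d = 1.44×10⁷ km = 1.44×10¹⁰ m.
L = 0.0360 × 3.828×10²⁶ = 1.38×10²⁵ W.
Flux: S = L/(4πd²) = 1.38×10²⁵/(4π×(1.44×10¹⁰)²) = 5290 W m⁻².
Energy balance: absorbed = emitted ⇒ πR²·S(1−A) = 4πR²·σT_eq⁴, so T_eq⁴ = S(1−A)/(4σ).
T_eq = [5290 × 0.26 / (4 × 5.67×10⁻⁸)]^(1/4) = (6.06×10⁹)^(1/4) = 279 K.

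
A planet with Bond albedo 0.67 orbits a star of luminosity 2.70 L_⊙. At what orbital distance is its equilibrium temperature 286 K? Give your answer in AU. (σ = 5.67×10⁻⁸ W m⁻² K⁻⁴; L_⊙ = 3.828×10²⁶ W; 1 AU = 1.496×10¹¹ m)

L = 2.70 × 3.828×10²⁶ = 1.03×10²⁷ W.
From T_eq⁴ = L(1−A)/(16πσd²): d = √[L(1−A)/(16πσT_eq⁴)].
d = √[1.03×10²⁷ × 0.33 / (16π × 5.67×10⁻⁸ × (286)⁴)] = 1.34×10¹¹ m = 0.894 AU.

d ≈ 0.894 AU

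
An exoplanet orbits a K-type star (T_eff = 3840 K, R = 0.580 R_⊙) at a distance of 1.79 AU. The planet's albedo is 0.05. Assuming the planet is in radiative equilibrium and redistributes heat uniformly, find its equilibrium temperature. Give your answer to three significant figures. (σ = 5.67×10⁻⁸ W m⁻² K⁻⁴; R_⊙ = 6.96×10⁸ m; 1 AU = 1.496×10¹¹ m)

R_⋆ = 0.580 × 6.96×10⁸ = 4.04×10⁸ m.
d = 1.79 AU = 2.68×10¹¹ m.
L = 4πR_⋆²σT_⋆⁴ = 4π(4.04×10⁸)² × 5.67×10⁻⁸ × (3840)⁴ = 2.52×10²⁵ W.
S = L/(4πd²) = 28.0 W m⁻².
Energy balance: absorbed = emitted ⇒ πR²·S(1−A) = 4πR²·σT_eq⁴, so T_eq⁴ = S(1−A)/(4σ).
T_eq = [28.0 × 0.95 / (4 × 5.67×10⁻⁸)]^(1/4) = (1.17×10⁸)^(1/4) = 104 K.

T_eq ≈ 104 K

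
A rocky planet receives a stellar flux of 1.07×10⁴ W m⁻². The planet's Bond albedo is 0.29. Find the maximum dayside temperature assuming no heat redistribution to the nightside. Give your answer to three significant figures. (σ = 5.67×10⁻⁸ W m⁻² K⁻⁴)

T_ss ≈ 605 K

With no redistribution each surface element balances locally: S(1−A) = σT⁴.
T = [1.07×10⁴ × 0.71 / 5.67×10⁻⁸]^(1/4) = (1.34×10¹¹)^(1/4) = 605 K.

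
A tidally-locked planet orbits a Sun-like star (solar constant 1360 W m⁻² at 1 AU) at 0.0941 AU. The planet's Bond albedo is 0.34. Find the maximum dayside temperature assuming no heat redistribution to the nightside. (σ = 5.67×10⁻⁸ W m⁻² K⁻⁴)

T_ss ≈ 1160 K

Flux at 0.0941 AU: S = 1360/0.0941² = 1.54×10⁵ W m⁻².
With no redistribution each surface element balances locally: S(1−A) = σT⁴.
T = [1.54×10⁵ × 0.66 / 5.67×10⁻⁸]^(1/4) = (1.79×10¹²)^(1/4) = 1160 K.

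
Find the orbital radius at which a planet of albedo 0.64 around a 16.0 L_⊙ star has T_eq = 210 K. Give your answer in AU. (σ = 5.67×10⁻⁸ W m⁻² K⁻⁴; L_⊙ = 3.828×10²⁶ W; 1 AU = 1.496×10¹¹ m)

d ≈ 4.22 AU

L = 16.0 × 3.828×10²⁶ = 6.12×10²⁷ W.
From T_eq⁴ = L(1−A)/(16πσd²): d = √[L(1−A)/(16πσT_eq⁴)].
d = √[6.12×10²⁷ × 0.36 / (16π × 5.67×10⁻⁸ × (210)⁴)] = 6.31×10¹¹ m = 4.22 AU.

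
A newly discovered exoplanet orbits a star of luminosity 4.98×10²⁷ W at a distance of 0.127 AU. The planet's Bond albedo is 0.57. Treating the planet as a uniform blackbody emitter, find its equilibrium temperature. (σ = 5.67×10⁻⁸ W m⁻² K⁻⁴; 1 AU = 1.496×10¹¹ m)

d = 0.127 AU = 1.90×10¹⁰ m.
Flux: S = L/(4πd²) = 4.98×10²⁷/(4π×(1.90×10¹⁰)²) = 1.10×10⁶ W m⁻².
Energy balance: absorbed = emitted ⇒ πR²·S(1−A) = 4πR²·σT_eq⁴, so T_eq⁴ = S(1−A)/(4σ).
T_eq = [1.10×10⁶ × 0.43 / (4 × 5.67×10⁻⁸)]^(1/4) = (2.08×10¹²)^(1/4) = 1200 K.

T_eq ≈ 1200 K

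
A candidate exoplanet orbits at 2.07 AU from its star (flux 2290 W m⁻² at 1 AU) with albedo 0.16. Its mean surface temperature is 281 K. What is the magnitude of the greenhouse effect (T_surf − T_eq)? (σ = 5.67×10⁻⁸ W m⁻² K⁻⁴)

ΔT ≈ 70.1 K

S = 2290/2.07² = 534.4 W m⁻².
T_eq = [S(1−A)/(4σ)]^(1/4) = [534.4×0.84/(4×5.67×10⁻⁸)]^(1/4) = 210.9 K.
ΔT = T_surf − T_eq = 281 − 210.9.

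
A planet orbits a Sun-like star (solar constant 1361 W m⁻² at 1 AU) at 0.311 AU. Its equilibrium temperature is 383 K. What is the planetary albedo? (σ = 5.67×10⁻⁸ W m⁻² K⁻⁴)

Flux at 0.311 AU: S = 1361/0.311² = 1.41×10⁴ W m⁻².
From T_eq⁴ = S(1−A)/(4σ): 1−A = 4σT_eq⁴/S.
1−A = 4 × 5.67×10⁻⁸ × (383)⁴ / 1.41×10⁴ = 0.347.

A ≈ 0.65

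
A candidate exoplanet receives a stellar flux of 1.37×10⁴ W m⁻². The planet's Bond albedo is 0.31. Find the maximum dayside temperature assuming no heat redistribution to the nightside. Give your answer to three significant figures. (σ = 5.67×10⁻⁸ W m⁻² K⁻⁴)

With no redistribution each surface element balances locally: S(1−A) = σT⁴.
T = [1.37×10⁴ × 0.69 / 5.67×10⁻⁸]^(1/4) = (1.67×10¹¹)^(1/4) = 639 K.

T_ss ≈ 639 K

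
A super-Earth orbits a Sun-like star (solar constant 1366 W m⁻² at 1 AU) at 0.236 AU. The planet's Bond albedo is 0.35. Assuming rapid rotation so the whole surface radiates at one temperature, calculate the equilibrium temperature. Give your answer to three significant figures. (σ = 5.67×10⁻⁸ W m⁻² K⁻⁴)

Flux at 0.236 AU: S = 1366/0.236² = 2.45×10⁴ W m⁻².
Energy balance: absorbed = emitted ⇒ πR²·S(1−A) = 4πR²·σT_eq⁴, so T_eq⁴ = S(1−A)/(4σ).
T_eq = [2.45×10⁴ × 0.65 / (4 × 5.67×10⁻⁸)]^(1/4) = (7.03×10¹⁰)^(1/4) = 515 K.

T_eq ≈ 515 K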